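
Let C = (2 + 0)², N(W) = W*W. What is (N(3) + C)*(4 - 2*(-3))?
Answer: 130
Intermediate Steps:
N(W) = W²
C = 4 (C = 2² = 4)
(N(3) + C)*(4 - 2*(-3)) = (3² + 4)*(4 - 2*(-3)) = (9 + 4)*(4 + 6) = 13*10 = 130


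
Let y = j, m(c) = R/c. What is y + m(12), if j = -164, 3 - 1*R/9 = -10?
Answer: -617/4 ≈ -154.25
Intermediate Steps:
R = 117 (R = 27 - 9*(-10) = 27 + 90 = 117)
m(c) = 117/c
y = -164
y + m(12) = -164 + 117/12 = -164 + 117*(1/12) = -164 + 39/4 = -617/4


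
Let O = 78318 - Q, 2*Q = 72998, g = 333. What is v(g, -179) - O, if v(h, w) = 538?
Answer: -41281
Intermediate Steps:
Q = 36499 (Q = (½)*72998 = 36499)
O = 41819 (O = 78318 - 1*36499 = 78318 - 36499 = 41819)
v(g, -179) - O = 538 - 1*41819 = 538 - 41819 = -41281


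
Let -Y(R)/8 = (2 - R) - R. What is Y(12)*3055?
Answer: 537680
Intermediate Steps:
Y(R) = -16 + 16*R (Y(R) = -8*((2 - R) - R) = -8*(2 - 2*R) = -16 + 16*R)
Y(12)*3055 = (-16 + 16*12)*3055 = (-16 + 192)*3055 = 176*3055 = 537680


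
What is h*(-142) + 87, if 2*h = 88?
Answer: -6161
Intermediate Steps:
h = 44 (h = (½)*88 = 44)
h*(-142) + 87 = 44*(-142) + 87 = -6248 + 87 = -6161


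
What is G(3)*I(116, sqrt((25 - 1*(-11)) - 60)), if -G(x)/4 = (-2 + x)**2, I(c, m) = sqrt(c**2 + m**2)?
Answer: -8*sqrt(3358) ≈ -463.59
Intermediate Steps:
G(x) = -4*(-2 + x)**2
G(3)*I(116, sqrt((25 - 1*(-11)) - 60)) = (-4*(-2 + 3)**2)*sqrt(116**2 + (sqrt((25 - 1*(-11)) - 60))**2) = (-4*1**2)*sqrt(13456 + (sqrt((25 + 11) - 60))**2) = (-4*1)*sqrt(13456 + (sqrt(36 - 60))**2) = -4*sqrt(13456 + (sqrt(-24))**2) = -4*sqrt(13456 + (2*I*sqrt(6))**2) = -4*sqrt(13456 - 24) = -8*sqrt(3358)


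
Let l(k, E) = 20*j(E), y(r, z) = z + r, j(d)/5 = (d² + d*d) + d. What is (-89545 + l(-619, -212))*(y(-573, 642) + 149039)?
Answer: 1323789024940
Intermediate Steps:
j(d) = 5*d + 10*d² (j(d) = 5*((d² + d*d) + d) = 5*((d² + d²) + d) = 5*(2*d² + d) = 5*(d + 2*d²) = 5*d + 10*d²)
y(r, z) = r + z
l(k, E) = 100*E*(1 + 2*E) (l(k, E) = 20*(5*E*(1 + 2*E)) = 100*E*(1 + 2*E))
(-89545 + l(-619, -212))*(y(-573, 642) + 149039) = (-89545 + 100*(-212)*(1 + 2*(-212)))*((-573 + 642) + 149039) = (-89545 + 100*(-212)*(1 - 424))*(69 + 149039) = (-89545 + 100*(-212)*(-423))*149108 = (-89545 + 8967600)*149108 = 8878055*149108 = 1323789024940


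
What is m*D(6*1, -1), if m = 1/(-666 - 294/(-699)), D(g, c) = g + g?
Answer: -699/38770 ≈ -0.018029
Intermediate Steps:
D(g, c) = 2*g
m = -233/155080 (m = 1/(-666 - 294*(-1/699)) = 1/(-666 + 98/233) = 1/(-155080/233) = -233/155080 ≈ -0.0015025)
m*D(6*1, -1) = -233*6*1/77540 = -233*6/77540 = -233/155080*12 = -699/38770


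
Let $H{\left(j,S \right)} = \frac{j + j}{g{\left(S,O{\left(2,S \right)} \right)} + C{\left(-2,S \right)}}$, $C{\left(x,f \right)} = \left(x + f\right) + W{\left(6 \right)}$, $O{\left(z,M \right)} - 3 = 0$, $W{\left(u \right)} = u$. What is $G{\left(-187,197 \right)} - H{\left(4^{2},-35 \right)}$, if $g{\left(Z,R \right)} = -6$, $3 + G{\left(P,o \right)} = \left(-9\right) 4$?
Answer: $- \frac{1411}{37} \approx -38.135$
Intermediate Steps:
$O{\left(z,M \right)} = 3$ ($O{\left(z,M \right)} = 3 + 0 = 3$)
$G{\left(P,o \right)} = -39$ ($G{\left(P,o \right)} = -3 - 36 = -39$)
$C{\left(x,f \right)} = 6 + f + x$ ($C{\left(x,f \right)} = \left(x + f\right) + 6 = \left(f + x\right) + 6 = 6 + f + x$)
$H{\left(j,S \right)} = \frac{2 j}{-2 + S}$ ($H{\left(j,S \right)} = \frac{j + j}{-6 + \left(6 + S - 2\right)} = \frac{2 j}{-6 + \left(4 + S\right)} = \frac{2 j}{-2 + S}$)
$G{\left(-187,197 \right)} - H{\left(4^{2},-35 \right)} = -39 - \frac{2 \cdot 4^{2}}{-2 - 35} = -39 - 2 \cdot 16 \frac{1}{-37} = -39 - 2 \cdot 16 \left(- \frac{1}{37}\right) = -39 - - \frac{32}{37} = -39 + \frac{32}{37} = - \frac{1411}{37}$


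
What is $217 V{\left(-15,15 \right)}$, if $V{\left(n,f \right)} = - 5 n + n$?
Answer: $13020$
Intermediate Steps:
$V{\left(n,f \right)} = - 4 n$
$217 V{\left(-15,15 \right)} = 217 \left(\left(-4\right) \left(-15\right)\right) = 217 \cdot 60 = 13020$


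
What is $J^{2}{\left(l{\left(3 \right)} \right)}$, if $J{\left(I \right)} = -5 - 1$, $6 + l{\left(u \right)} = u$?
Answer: $36$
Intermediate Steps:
$l{\left(u \right)} = -6 + u$
$J{\left(I \right)} = -6$ ($J{\left(I \right)} = -5 - 1 = -6$)
$J^{2}{\left(l{\left(3 \right)} \right)} = \left(-6\right)^{2} = 36$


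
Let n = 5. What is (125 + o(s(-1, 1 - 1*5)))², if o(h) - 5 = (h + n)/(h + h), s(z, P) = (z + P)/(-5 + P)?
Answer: 18225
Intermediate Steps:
s(z, P) = (P + z)/(-5 + P)
o(h) = 5 + (5 + h)/(2*h) (o(h) = 5 + (h + 5)/(h + h) = 5 + (5 + h)/((2*h)) = 5 + (5 + h)*(1/(2*h)) = 5 + (5 + h)/(2*h))
(125 + o(s(-1, 1 - 1*5)))² = (125 + (5 + 11*(((1 - 1*5) - 1)/(-5 + (1 - 1*5))))/(2*((((1 - 1*5) - 1)/(-5 + (1 - 1*5))))))² = (125 + (5 + 11*(((1 - 5) - 1)/(-5 + (1 - 5))))/(2*((((1 - 5) - 1)/(-5 + (1 - 5))))))² = (125 + (5 + 11*((-4 - 1)/(-5 - 4)))/(2*(((-4 - 1)/(-5 - 4)))))² = (125 + (5 + 11*(-5/(-9)))/(2*((-5/(-9)))))² = (125 + (5 + 11*(-⅑*(-5)))/(2*((-⅑*(-5)))))² = (125 + (5 + 11*(5/9))/(2*(5/9)))² = (125 + (½)*(9/5)*(5 + 55/9))² = (125 + (½)*(9/5)*(100/9))² = (125 + 10)² = 135² = 18225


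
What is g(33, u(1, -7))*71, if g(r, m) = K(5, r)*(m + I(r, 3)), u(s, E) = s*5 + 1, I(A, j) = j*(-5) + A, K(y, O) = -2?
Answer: -3408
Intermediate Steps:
I(A, j) = A - 5*j (I(A, j) = -5*j + A = A - 5*j)
u(s, E) = 1 + 5*s (u(s, E) = 5*s + 1 = 1 + 5*s)
g(r, m) = 30 - 2*m - 2*r (g(r, m) = -2*(m + (r - 5*3)) = -2*(m + (r - 15)) = -2*(m + (-15 + r)) = -2*(-15 + m + r) = 30 - 2*m - 2*r)
g(33, u(1, -7))*71 = (30 - 2*(1 + 5*1) - 2*33)*71 = (30 - 2*(1 + 5) - 66)*71 = (30 - 2*6 - 66)*71 = (30 - 12 - 66)*71 = -48*71 = -3408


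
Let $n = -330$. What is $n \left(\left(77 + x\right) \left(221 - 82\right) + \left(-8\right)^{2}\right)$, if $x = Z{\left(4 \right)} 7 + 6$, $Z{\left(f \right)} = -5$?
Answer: $-2222880$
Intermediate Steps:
$x = -29$ ($x = \left(-5\right) 7 + 6 = -35 + 6 = -29$)
$n \left(\left(77 + x\right) \left(221 - 82\right) + \left(-8\right)^{2}\right) = - 330 \left(\left(77 - 29\right) \left(221 - 82\right) + \left(-8\right)^{2}\right) = - 330 \left(48 \cdot 139 + 64\right) = - 330 \left(6672 + 64\right) = \left(-330\right) 6736 = -2222880$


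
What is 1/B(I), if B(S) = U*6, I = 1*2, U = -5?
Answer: -1/30 ≈ -0.033333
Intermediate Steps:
I = 2
B(S) = -30 (B(S) = -5*6 = -30)
1/B(I) = 1/(-30) = -1/30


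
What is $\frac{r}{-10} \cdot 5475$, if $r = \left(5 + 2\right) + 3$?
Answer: $-5475$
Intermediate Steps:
$r = 10$ ($r = 7 + 3 = 10$)
$\frac{r}{-10} \cdot 5475 = \frac{10}{-10} \cdot 5475 = 10 \left(- \frac{1}{10}\right) 5475 = \left(-1\right) 5475 = -5475$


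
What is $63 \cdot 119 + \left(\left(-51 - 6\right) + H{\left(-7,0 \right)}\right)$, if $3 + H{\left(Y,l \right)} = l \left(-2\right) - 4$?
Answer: $7433$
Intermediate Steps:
$H{\left(Y,l \right)} = -7 - 2 l$ ($H{\left(Y,l \right)} = -3 + \left(l \left(-2\right) - 4\right) = -3 - \left(4 + 2 l\right) = -7 - 2 l$)
$63 \cdot 119 + \left(\left(-51 - 6\right) + H{\left(-7,0 \right)}\right) = 63 \cdot 119 - 64 = 7497 + \left(-57 + \left(-7 + 0\right)\right) = 7497 - 64 = 7433$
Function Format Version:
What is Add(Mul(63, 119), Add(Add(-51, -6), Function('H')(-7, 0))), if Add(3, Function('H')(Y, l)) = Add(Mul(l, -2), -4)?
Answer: 7433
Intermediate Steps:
Function('H')(Y, l) = Add(-7, Mul(-2, l)) (Function('H')(Y, l) = Add(-3, Add(Mul(l, -2), -4)) = Add(-3, Add(Mul(-2, l), -4)) = Add(-3, Add(-4, Mul(-2, l))) = Add(-7, Mul(-2, l)))
Add(Mul(63, 119), Add(Add(-51, -6), Function('H')(-7, 0))) = Add(Mul(63, 119), Add(Add(-51, -6), Add(-7, Mul(-2, 0)))) = Add(7497, Add(-57, Add(-7, 0))) = Add(7497, Add(-57, -7)) = Add(7497, -64) = 7433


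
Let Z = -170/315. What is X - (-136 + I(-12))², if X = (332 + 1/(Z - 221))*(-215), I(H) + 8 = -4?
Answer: -1301951243/13957 ≈ -93283.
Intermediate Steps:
I(H) = -12 (I(H) = -8 - 4 = -12)
Z = -34/63 (Z = -170*1/315 = -34/63 ≈ -0.53968)
X = -996237115/13957 (X = (332 + 1/(-34/63 - 221))*(-215) = (332 + 1/(-13957/63))*(-215) = (332 - 63/13957)*(-215) = (4633661/13957)*(-215) = -996237115/13957 ≈ -71379.)
X - (-136 + I(-12))² = -996237115/13957 - (-136 - 12)² = -996237115/13957 - 1*(-148)² = -996237115/13957 - 1*21904 = -996237115/13957 - 21904 = -1301951243/13957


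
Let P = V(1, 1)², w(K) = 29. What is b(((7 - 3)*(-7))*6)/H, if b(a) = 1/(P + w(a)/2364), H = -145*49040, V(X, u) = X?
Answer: -591/4254036100 ≈ -1.3893e-7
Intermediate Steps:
H = -7110800
P = 1 (P = 1² = 1)
b(a) = 2364/2393 (b(a) = 1/(1 + 29/2364) = 1/(2393/2364) = 2364/2393)
b(((7 - 3)*(-7))*6)/H = (2364/2393)/(-7110800) = (2364/2393)*(-1/7110800) = -591/4254036100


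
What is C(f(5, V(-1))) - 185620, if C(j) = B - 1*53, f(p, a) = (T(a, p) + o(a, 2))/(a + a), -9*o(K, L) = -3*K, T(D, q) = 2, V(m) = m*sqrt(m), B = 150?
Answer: -185523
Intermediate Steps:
V(m) = m**(3/2)
o(K, L) = K/3 (o(K, L) = -(-1)*K/3 = K/3)
f(p, a) = (2 + a/3)/(2*a) (f(p, a) = (2 + a/3)/(a + a) = (2 + a/3)/((2*a)) = (2 + a/3)*(1/(2*a)) = (2 + a/3)/(2*a))
C(j) = 97 (C(j) = 150 - 1*53 = 150 - 53 = 97)
C(f(5, V(-1))) - 185620 = 97 - 185620 = -185523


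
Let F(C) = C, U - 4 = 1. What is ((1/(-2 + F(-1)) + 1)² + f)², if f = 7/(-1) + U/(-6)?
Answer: 17689/324 ≈ 54.596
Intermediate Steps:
U = 5 (U = 4 + 1 = 5)
f = -47/6 (f = 7/(-1) + 5/(-6) = 7*(-1) + 5*(-⅙) = -7 - ⅚ = -47/6 ≈ -7.8333)
((1/(-2 + F(-1)) + 1)² + f)² = ((1/(-2 - 1) + 1)² - 47/6)² = ((1/(-3) + 1)² - 47/6)² = ((-⅓ + 1)² - 47/6)² = ((⅔)² - 47/6)² = (4/9 - 47/6)² = (-133/18)² = 17689/324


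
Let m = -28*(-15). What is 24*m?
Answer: 10080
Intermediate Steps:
m = 420
24*m = 24*420 = 10080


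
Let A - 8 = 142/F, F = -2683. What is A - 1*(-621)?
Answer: 1687465/2683 ≈ 628.95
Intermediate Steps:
A = 21322/2683 (A = 8 + 142/(-2683) = 8 + 142*(-1/2683) = 8 - 142/2683 = 21322/2683 ≈ 7.9471)
A - 1*(-621) = 21322/2683 - 1*(-621) = 21322/2683 + 621 = 1687465/2683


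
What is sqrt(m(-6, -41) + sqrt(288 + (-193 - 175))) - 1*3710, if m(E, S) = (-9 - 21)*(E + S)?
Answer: -3710 + sqrt(1410 + 4*I*sqrt(5)) ≈ -3672.4 + 0.1191*I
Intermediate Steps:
m(E, S) = -30*E - 30*S (m(E, S) = -30*(E + S) = -30*E - 30*S)
sqrt(m(-6, -41) + sqrt(288 + (-193 - 175))) - 1*3710 = sqrt((-30*(-6) - 30*(-41)) + sqrt(288 + (-193 - 175))) - 1*3710 = sqrt((180 + 1230) + sqrt(288 - 368)) - 3710 = sqrt(1410 + sqrt(-80)) - 3710 = sqrt(1410 + 4*I*sqrt(5)) - 3710 = -3710 + sqrt(1410 + 4*I*sqrt(5))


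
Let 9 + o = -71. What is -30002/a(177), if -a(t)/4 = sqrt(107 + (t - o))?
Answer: 2143*sqrt(91)/52 ≈ 393.13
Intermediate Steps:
o = -80 (o = -9 - 71 = -80)
a(t) = -4*sqrt(187 + t) (a(t) = -4*sqrt(107 + (t - 1*(-80))) = -4*sqrt(107 + (t + 80)) = -4*sqrt(107 + (80 + t)) = -4*sqrt(187 + t))
-30002/a(177) = -30002*(-1/(4*sqrt(187 + 177))) = -30002*(-sqrt(91)/728) = -(-2143)*sqrt(91)/52 = 2143*sqrt(91)/52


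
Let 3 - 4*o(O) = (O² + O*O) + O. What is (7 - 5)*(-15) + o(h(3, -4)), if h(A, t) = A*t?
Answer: -393/4 ≈ -98.250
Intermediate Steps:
o(O) = ¾ - O²/2 - O/4 (o(O) = ¾ - ((O² + O*O) + O)/4 = ¾ - ((O² + O²) + O)/4 = ¾ - (2*O² + O)/4 = ¾ - (O + 2*O²)/4 = ¾ + (-O²/2 - O/4) = ¾ - O²/2 - O/4)
(7 - 5)*(-15) + o(h(3, -4)) = (7 - 5)*(-15) + (¾ - (3*(-4))²/2 - 3*(-4)/4) = 2*(-15) + (¾ - ½*(-12)² - ¼*(-12)) = -30 + (¾ - ½*144 + 3) = -30 + (¾ - 72 + 3) = -30 - 273/4 = -393/4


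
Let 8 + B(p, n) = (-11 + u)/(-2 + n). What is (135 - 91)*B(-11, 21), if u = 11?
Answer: -352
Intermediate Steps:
B(p, n) = -8 (B(p, n) = -8 + (-11 + 11)/(-2 + n) = -8 + 0/(-2 + n) = -8 + 0 = -8)
(135 - 91)*B(-11, 21) = (135 - 91)*(-8) = 44*(-8) = -352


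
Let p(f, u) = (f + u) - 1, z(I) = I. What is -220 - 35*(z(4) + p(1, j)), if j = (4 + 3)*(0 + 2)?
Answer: -850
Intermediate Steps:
j = 14 (j = 7*2 = 14)
p(f, u) = -1 + f + u
-220 - 35*(z(4) + p(1, j)) = -220 - 35*(4 + (-1 + 1 + 14)) = -220 - 35*(4 + 14) = -220 - 35*18 = -220 - 630 = -850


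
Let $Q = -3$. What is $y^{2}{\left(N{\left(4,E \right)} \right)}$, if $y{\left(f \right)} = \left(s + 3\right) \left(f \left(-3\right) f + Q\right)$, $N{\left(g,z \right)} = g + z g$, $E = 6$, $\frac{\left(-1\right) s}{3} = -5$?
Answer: $1796912100$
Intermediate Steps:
$s = 15$ ($s = \left(-3\right) \left(-5\right) = 15$)
$N{\left(g,z \right)} = g + g z$
$y{\left(f \right)} = -54 - 54 f^{2}$ ($y{\left(f \right)} = \left(15 + 3\right) \left(f \left(-3\right) f - 3\right) = 18 \left(- 3 f f - 3\right) = 18 \left(- 3 f^{2} - 3\right) = 18 \left(-3 - 3 f^{2}\right) = -54 - 54 f^{2}$)
$y^{2}{\left(N{\left(4,E \right)} \right)} = \left(-54 - 54 \left(4 \left(1 + 6\right)\right)^{2}\right)^{2} = \left(-54 - 54 \left(4 \cdot 7\right)^{2}\right)^{2} = \left(-54 - 54 \cdot 28^{2}\right)^{2} = \left(-54 - 42336\right)^{2} = \left(-42390\right)^{2} = 1796912100$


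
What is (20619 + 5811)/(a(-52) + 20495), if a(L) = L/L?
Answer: 4405/3416 ≈ 1.2895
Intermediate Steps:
a(L) = 1
(20619 + 5811)/(a(-52) + 20495) = (20619 + 5811)/(1 + 20495) = 26430/20496 = 26430*(1/20496) = 4405/3416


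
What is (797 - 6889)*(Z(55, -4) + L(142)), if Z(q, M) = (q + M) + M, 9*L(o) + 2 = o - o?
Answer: -2564732/9 ≈ -2.8497e+5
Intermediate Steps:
L(o) = -2/9 (L(o) = -2/9 + (o - o)/9 = -2/9 + (1/9)*0 = -2/9 + 0 = -2/9)
Z(q, M) = q + 2*M (Z(q, M) = (M + q) + M = q + 2*M)
(797 - 6889)*(Z(55, -4) + L(142)) = (797 - 6889)*((55 + 2*(-4)) - 2/9) = -6092*((55 - 8) - 2/9) = -6092*(47 - 2/9) = -6092*421/9 = -2564732/9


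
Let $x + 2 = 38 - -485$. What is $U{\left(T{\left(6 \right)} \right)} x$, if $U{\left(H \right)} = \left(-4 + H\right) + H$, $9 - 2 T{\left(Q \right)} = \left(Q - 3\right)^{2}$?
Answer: $-2084$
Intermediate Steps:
$T{\left(Q \right)} = \frac{9}{2} - \frac{\left(-3 + Q\right)^{2}}{2}$ ($T{\left(Q \right)} = \frac{9}{2} - \frac{\left(Q - 3\right)^{2}}{2} = \frac{9}{2} - \frac{\left(-3 + Q\right)^{2}}{2}$)
$U{\left(H \right)} = -4 + 2 H$
$x = 521$ ($x = -2 + \left(38 - -485\right) = -2 + \left(38 + 485\right) = -2 + 523 = 521$)
$U{\left(T{\left(6 \right)} \right)} x = \left(-4 + 2 \cdot \frac{1}{2} \cdot 6 \left(6 - 6\right)\right) 521 = \left(-4 + 2 \cdot \frac{1}{2} \cdot 6 \cdot 0\right) 521 = \left(-4 + 2 \cdot 0\right) 521 = \left(-4 + 0\right) 521 = \left(-4\right) 521 = -2084$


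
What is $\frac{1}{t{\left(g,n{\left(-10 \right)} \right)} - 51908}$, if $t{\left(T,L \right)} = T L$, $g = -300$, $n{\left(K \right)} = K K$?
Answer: $- \frac{1}{81908} \approx -1.2209 \cdot 10^{-5}$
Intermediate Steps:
$n{\left(K \right)} = K^{2}$
$t{\left(T,L \right)} = L T$
$\frac{1}{t{\left(g,n{\left(-10 \right)} \right)} - 51908} = \frac{1}{\left(-10\right)^{2} \left(-300\right) - 51908} = \frac{1}{100 \left(-300\right) - 51908} = \frac{1}{-30000 - 51908} = \frac{1}{-81908} = - \frac{1}{81908}$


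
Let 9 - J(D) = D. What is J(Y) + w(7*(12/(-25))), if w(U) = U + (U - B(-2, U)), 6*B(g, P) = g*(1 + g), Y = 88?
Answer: -6454/75 ≈ -86.053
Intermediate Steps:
J(D) = 9 - D
B(g, P) = g*(1 + g)/6 (B(g, P) = (g*(1 + g))/6 = g*(1 + g)/6)
w(U) = -⅓ + 2*U (w(U) = U + (U - (-2)*(1 - 2)/6) = U + (U - (-2)*(-1)/6) = U + (U - 1*⅓) = U + (U - ⅓) = U + (-⅓ + U) = -⅓ + 2*U)
J(Y) + w(7*(12/(-25))) = (9 - 1*88) + (-⅓ + 2*(7*(12/(-25)))) = (9 - 88) + (-⅓ + 2*(7*(12*(-1/25)))) = -79 + (-⅓ + 2*(7*(-12/25))) = -79 + (-⅓ + 2*(-84/25)) = -79 + (-⅓ - 168/25) = -79 - 529/75 = -6454/75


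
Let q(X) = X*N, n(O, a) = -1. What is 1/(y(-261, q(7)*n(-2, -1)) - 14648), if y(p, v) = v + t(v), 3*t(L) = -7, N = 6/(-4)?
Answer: -6/87839 ≈ -6.8307e-5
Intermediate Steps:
N = -3/2 (N = 6*(-1/4) = -3/2 ≈ -1.5000)
t(L) = -7/3 (t(L) = (1/3)*(-7) = -7/3)
q(X) = -3*X/2 (q(X) = X*(-3/2) = -3*X/2)
y(p, v) = -7/3 + v (y(p, v) = v - 7/3 = -7/3 + v)
1/(y(-261, q(7)*n(-2, -1)) - 14648) = 1/((-7/3 - 3/2*7*(-1)) - 14648) = 1/((-7/3 - 21/2*(-1)) - 14648) = 1/((-7/3 + 21/2) - 14648) = 1/(49/6 - 14648) = 1/(-87839/6) = -6/87839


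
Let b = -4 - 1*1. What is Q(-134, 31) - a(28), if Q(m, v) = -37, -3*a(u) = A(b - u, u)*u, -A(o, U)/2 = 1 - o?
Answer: -2015/3 ≈ -671.67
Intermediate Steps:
b = -5 (b = -4 - 1 = -5)
A(o, U) = -2 + 2*o (A(o, U) = -2*(1 - o) = -2 + 2*o)
a(u) = -u*(-12 - 2*u)/3 (a(u) = -(-2 + 2*(-5 - u))*u/3 = -(-2 + (-10 - 2*u))*u/3 = -(-12 - 2*u)*u/3 = -u*(-12 - 2*u)/3)
Q(-134, 31) - a(28) = -37 - 2*28*(6 + 28)/3 = -37 - 2*28*34/3 = -37 - 1*1904/3 = -37 - 1904/3 = -2015/3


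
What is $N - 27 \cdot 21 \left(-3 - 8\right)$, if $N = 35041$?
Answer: $41278$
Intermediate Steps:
$N - 27 \cdot 21 \left(-3 - 8\right) = 35041 - 27 \cdot 21 \left(-3 - 8\right) = 35041 - 567 \left(-11\right) = 35041 - -6237 = 35041 + 6237 = 41278$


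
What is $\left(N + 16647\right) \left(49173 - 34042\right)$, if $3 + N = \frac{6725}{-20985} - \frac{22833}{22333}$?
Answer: $\frac{23603496005646598}{93731601} \approx 2.5182 \cdot 10^{8}$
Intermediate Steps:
$N = - \frac{407062789}{93731601}$ ($N = -3 + \left(\frac{6725}{-20985} - \frac{22833}{22333}\right) = -3 + \left(6725 \left(- \frac{1}{20985}\right) - \frac{22833}{22333}\right) = -3 - \frac{125867986}{93731601} = - \frac{407062789}{93731601} \approx -4.3429$)
$\left(N + 16647\right) \left(49173 - 34042\right) = \left(- \frac{407062789}{93731601} + 16647\right) \left(49173 - 34042\right) = \frac{1559942899058}{93731601} \cdot 15131 = \frac{23603496005646598}{93731601}$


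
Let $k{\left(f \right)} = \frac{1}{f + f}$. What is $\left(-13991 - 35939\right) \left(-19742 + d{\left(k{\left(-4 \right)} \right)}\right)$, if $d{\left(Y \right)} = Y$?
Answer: $\frac{3942897205}{4} \approx 9.8572 \cdot 10^{8}$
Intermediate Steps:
$k{\left(f \right)} = \frac{1}{2 f}$
$\left(-13991 - 35939\right) \left(-19742 + d{\left(k{\left(-4 \right)} \right)}\right) = \left(-13991 - 35939\right) \left(-19742 + \frac{1}{2 \left(-4\right)}\right) = - 49930 \left(-19742 + \frac{1}{2} \left(- \frac{1}{4}\right)\right) = - 49930 \left(-19742 - \frac{1}{8}\right) = \left(-49930\right) \left(- \frac{157937}{8}\right) = \frac{3942897205}{4}$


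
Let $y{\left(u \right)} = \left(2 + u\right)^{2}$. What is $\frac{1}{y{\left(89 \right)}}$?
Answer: $\frac{1}{8281} \approx 0.00012076$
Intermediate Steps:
$\frac{1}{y{\left(89 \right)}} = \frac{1}{\left(2 + 89\right)^{2}} = \frac{1}{91^{2}} = \frac{1}{8281}$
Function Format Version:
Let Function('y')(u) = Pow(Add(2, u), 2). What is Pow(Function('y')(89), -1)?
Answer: Rational(1, 8281) ≈ 0.00012076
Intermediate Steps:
Pow(Function('y')(89), -1) = Pow(Pow(Add(2, 89), 2), -1) = Pow(Pow(91, 2), -1) = Pow(8281, -1) = Rational(1, 8281)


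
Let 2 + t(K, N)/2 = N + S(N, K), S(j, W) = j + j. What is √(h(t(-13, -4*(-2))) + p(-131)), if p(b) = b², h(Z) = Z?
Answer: √17205 ≈ 131.17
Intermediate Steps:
S(j, W) = 2*j
t(K, N) = -4 + 6*N (t(K, N) = -4 + 2*(N + 2*N) = -4 + 2*(3*N) = -4 + 6*N)
√(h(t(-13, -4*(-2))) + p(-131)) = √((-4 + 6*(-4*(-2))) + (-131)²) = √((-4 + 6*8) + 17161) = √((-4 + 48) + 17161) = √(44 + 17161) = √17205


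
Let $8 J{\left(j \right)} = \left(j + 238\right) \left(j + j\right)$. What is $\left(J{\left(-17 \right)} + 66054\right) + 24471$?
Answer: $\frac{358343}{4} \approx 89586.0$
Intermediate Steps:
$J{\left(j \right)} = \frac{j \left(238 + j\right)}{4}$ ($J{\left(j \right)} = \frac{\left(j + 238\right) \left(j + j\right)}{8} = \frac{\left(238 + j\right) 2 j}{8} = \frac{2 j \left(238 + j\right)}{8} = \frac{j \left(238 + j\right)}{4}$)
$\left(J{\left(-17 \right)} + 66054\right) + 24471 = \left(\frac{1}{4} \left(-17\right) \left(238 - 17\right) + 66054\right) + 24471 = \left(\frac{1}{4} \left(-17\right) 221 + 66054\right) + 24471 = \left(- \frac{3757}{4} + 66054\right) + 24471 = \frac{260459}{4} + 24471 = \frac{358343}{4}$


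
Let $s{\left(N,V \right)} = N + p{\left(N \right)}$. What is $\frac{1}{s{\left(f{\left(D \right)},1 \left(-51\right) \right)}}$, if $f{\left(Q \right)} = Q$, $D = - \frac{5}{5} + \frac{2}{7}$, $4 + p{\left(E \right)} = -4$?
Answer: $- \frac{7}{61} \approx -0.11475$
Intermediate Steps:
$p{\left(E \right)} = -8$ ($p{\left(E \right)} = -4 - 4 = -8$)
$D = - \frac{5}{7}$ ($D = \left(-5\right) \frac{1}{5} + 2 \cdot \frac{1}{7} = -1 + \frac{2}{7} = - \frac{5}{7} \approx -0.71429$)
$s{\left(N,V \right)} = -8 + N$ ($s{\left(N,V \right)} = N - 8 = -8 + N$)
$\frac{1}{s{\left(f{\left(D \right)},1 \left(-51\right) \right)}} = \frac{1}{-8 - \frac{5}{7}} = \frac{1}{- \frac{61}{7}} = - \frac{7}{61}$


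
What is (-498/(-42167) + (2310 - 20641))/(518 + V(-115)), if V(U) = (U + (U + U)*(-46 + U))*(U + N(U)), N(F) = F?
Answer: 772962779/357994962644 ≈ 0.0021591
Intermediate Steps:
V(U) = 2*U*(U + 2*U*(-46 + U)) (V(U) = (U + (U + U)*(-46 + U))*(U + U) = (U + (2*U)*(-46 + U))*(2*U) = (U + 2*U*(-46 + U))*(2*U) = 2*U*(U + 2*U*(-46 + U)))
(-498/(-42167) + (2310 - 20641))/(518 + V(-115)) = (-498/(-42167) + (2310 - 20641))/(518 + (-115)²*(-182 + 4*(-115))) = (-498*(-1/42167) - 18331)/(518 + 13225*(-182 - 460)) = (498/42167 - 18331)/(518 + 13225*(-642)) = -772962779/(42167*(518 - 8490450)) = -772962779/42167/(-8489932) = -772962779/42167*(-1/8489932) = 772962779/357994962644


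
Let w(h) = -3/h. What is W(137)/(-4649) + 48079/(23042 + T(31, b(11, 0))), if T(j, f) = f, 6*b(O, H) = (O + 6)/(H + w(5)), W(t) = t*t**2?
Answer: -1062242172985/1927805479 ≈ -551.01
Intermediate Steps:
W(t) = t**3
b(O, H) = (6 + O)/(6*(-3/5 + H)) (b(O, H) = ((O + 6)/(H - 3/5))/6 = ((6 + O)/(H - 3*1/5))/6 = ((6 + O)/(H - 3/5))/6 = ((6 + O)/(-3/5 + H))/6 = (6 + O)/(6*(-3/5 + H)))
W(137)/(-4649) + 48079/(23042 + T(31, b(11, 0))) = 137**3/(-4649) + 48079/(23042 + 5*(6 + 11)/(6*(-3 + 5*0))) = 2571353*(-1/4649) + 48079/(23042 + (5/6)*17/(-3 + 0)) = -2571353/4649 + 48079/(23042 + (5/6)*17/(-3)) = -2571353/4649 + 48079/(23042 + (5/6)*(-1/3)*17) = -2571353/4649 + 48079/(23042 - 85/18) = -2571353/4649 + 48079/(414671/18) = -2571353/4649 + 48079*(18/414671) = -2571353/4649 + 865422/414671 = -1062242172985/1927805479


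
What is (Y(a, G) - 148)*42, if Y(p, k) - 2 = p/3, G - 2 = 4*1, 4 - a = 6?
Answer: -6160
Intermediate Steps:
a = -2 (a = 4 - 1*6 = 4 - 6 = -2)
G = 6 (G = 2 + 4*1 = 2 + 4 = 6)
Y(p, k) = 2 + p/3
(Y(a, G) - 148)*42 = ((2 + (⅓)*(-2)) - 148)*42 = ((2 - ⅔) - 148)*42 = (4/3 - 148)*42 = -440/3*42 = -6160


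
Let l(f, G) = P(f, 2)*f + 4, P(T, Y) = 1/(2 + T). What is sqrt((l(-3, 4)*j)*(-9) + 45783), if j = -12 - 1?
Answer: 3*sqrt(5178) ≈ 215.88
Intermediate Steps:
j = -13
l(f, G) = 4 + f/(2 + f) (l(f, G) = f/(2 + f) + 4 = 4 + f/(2 + f))
sqrt((l(-3, 4)*j)*(-9) + 45783) = sqrt((((8 + 5*(-3))/(2 - 3))*(-13))*(-9) + 45783) = sqrt((((8 - 15)/(-1))*(-13))*(-9) + 45783) = sqrt((-1*(-7)*(-13))*(-9) + 45783) = sqrt((7*(-13))*(-9) + 45783) = sqrt(-91*(-9) + 45783) = sqrt(819 + 45783) = sqrt(46602) = 3*sqrt(5178)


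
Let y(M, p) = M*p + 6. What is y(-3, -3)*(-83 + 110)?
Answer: 405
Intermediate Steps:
y(M, p) = 6 + M*p
y(-3, -3)*(-83 + 110) = (6 - 3*(-3))*(-83 + 110) = (6 + 9)*27 = 15*27 = 405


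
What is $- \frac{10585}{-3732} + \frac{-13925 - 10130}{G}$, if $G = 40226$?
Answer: $\frac{168009475}{75061716} \approx 2.2383$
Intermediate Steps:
$- \frac{10585}{-3732} + \frac{-13925 - 10130}{G} = - \frac{10585}{-3732} + \frac{-13925 - 10130}{40226} = \left(-10585\right) \left(- \frac{1}{3732}\right) + \left(-13925 - 10130\right) \frac{1}{40226} = \frac{10585}{3732} - \frac{24055}{40226} = \frac{168009475}{75061716}$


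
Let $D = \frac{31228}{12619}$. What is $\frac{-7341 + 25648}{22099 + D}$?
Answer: $\frac{231016033}{278898509} \approx 0.82832$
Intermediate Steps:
$D = \frac{31228}{12619}$ ($D = 31228 \cdot \frac{1}{12619} = \frac{31228}{12619} \approx 2.4747$)
$\frac{-7341 + 25648}{22099 + D} = \frac{-7341 + 25648}{22099 + \frac{31228}{12619}} = \frac{18307}{\frac{278898509}{12619}} = 18307 \cdot \frac{12619}{278898509} = \frac{231016033}{278898509}$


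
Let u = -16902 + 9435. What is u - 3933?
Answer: -11400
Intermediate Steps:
u = -7467
u - 3933 = -7467 - 3933 = -11400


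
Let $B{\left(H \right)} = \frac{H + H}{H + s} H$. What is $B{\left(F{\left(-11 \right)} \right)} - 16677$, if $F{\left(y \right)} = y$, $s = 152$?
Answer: $- \frac{2351215}{141} \approx -16675.0$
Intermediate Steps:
$B{\left(H \right)} = \frac{2 H^{2}}{152 + H}$ ($B{\left(H \right)} = \frac{H + H}{H + 152} H = \frac{2 H}{152 + H} H = \frac{2 H^{2}}{152 + H}$)
$B{\left(F{\left(-11 \right)} \right)} - 16677 = \frac{2 \left(-11\right)^{2}}{152 - 11} - 16677 = 2 \cdot 121 \cdot \frac{1}{141} - 16677 = \frac{242}{141} - 16677 = - \frac{2351215}{141}$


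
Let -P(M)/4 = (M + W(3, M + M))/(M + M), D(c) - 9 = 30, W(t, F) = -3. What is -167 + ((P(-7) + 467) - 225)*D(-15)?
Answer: 64117/7 ≈ 9159.6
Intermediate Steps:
D(c) = 39 (D(c) = 9 + 30 = 39)
P(M) = -2*(-3 + M)/M (P(M) = -4*(M - 3)/(M + M) = -4*(-3 + M)/(2*M) = -4*(-3 + M)*1/(2*M) = -2*(-3 + M)/M)
-167 + ((P(-7) + 467) - 225)*D(-15) = -167 + (((-2 + 6/(-7)) + 467) - 225)*39 = -167 + (((-2 + 6*(-⅐)) + 467) - 225)*39 = -167 + (((-2 - 6/7) + 467) - 225)*39 = -167 + ((-20/7 + 467) - 225)*39 = -167 + (3249/7 - 225)*39 = -167 + (1674/7)*39 = -167 + 65286/7 = 64117/7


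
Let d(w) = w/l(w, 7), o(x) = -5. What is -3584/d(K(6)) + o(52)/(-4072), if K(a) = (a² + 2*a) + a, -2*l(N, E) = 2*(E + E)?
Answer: 102158471/109944 ≈ 929.19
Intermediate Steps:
l(N, E) = -2*E (l(N, E) = -(E + E) = -2*E)
K(a) = a² + 3*a
d(w) = -w/14 (d(w) = w/((-2*7)) = w/(-14) = w*(-1/14) = -w/14)
-3584/d(K(6)) + o(52)/(-4072) = -3584*(-7/(3*(3 + 6))) - 5/(-4072) = -3584/((-3*9/7)) - 5*(-1/4072) = -3584/((-1/14*54)) + 5/4072 = -3584/(-27/7) + 5/4072 = -3584*(-7/27) + 5/4072 = 25088/27 + 5/4072 = 102158471/109944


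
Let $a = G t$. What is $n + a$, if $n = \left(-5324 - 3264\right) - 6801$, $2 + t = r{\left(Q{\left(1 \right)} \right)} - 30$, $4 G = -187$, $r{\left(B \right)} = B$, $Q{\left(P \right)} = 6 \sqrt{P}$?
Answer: $- \frac{28347}{2} \approx -14174.0$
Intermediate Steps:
$G = - \frac{187}{4}$ ($G = \frac{1}{4} \left(-187\right) = - \frac{187}{4} \approx -46.75$)
$t = -26$ ($t = -2 + \left(6 \sqrt{1} - 30\right) = -2 + \left(6 \cdot 1 - 30\right) = -2 + \left(6 - 30\right) = -2 - 24 = -26$)
$n = -15389$ ($n = -8588 - 6801 = -15389$)
$a = \frac{2431}{2}$ ($a = \left(- \frac{187}{4}\right) \left(-26\right) = \frac{2431}{2} \approx 1215.5$)
$n + a = -15389 + \frac{2431}{2} = - \frac{28347}{2}$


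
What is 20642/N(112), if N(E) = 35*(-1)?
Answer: -20642/35 ≈ -589.77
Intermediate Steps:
N(E) = -35
20642/N(112) = 20642/(-35) = 20642*(-1/35) = -20642/35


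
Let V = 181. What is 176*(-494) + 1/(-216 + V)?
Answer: -3043041/35 ≈ -86944.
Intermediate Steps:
176*(-494) + 1/(-216 + V) = 176*(-494) + 1/(-216 + 181) = -86944 + 1/(-35) = -86944 - 1/35 = -3043041/35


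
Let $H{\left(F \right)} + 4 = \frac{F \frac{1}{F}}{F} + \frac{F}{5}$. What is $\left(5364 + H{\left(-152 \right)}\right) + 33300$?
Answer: $\frac{29358491}{760} \approx 38630.0$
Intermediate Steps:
$H{\left(F \right)} = -4 + \frac{1}{F} + \frac{F}{5}$ ($H{\left(F \right)} = -4 + \left(\frac{F \frac{1}{F}}{F} + \frac{F}{5}\right) = -4 + \left(1 \frac{1}{F} + F \frac{1}{5}\right) = -4 + \left(\frac{1}{F} + \frac{F}{5}\right) = -4 + \frac{1}{F} + \frac{F}{5}$)
$\left(5364 + H{\left(-152 \right)}\right) + 33300 = \left(5364 + \left(-4 + \frac{1}{-152} + \frac{1}{5} \left(-152\right)\right)\right) + 33300 = \left(5364 - \frac{26149}{760}\right) + 33300 = \frac{4050491}{760} + 33300 = \frac{29358491}{760}$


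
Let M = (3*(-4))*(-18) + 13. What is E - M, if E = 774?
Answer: 545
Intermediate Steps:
M = 229 (M = -12*(-18) + 13 = 216 + 13 = 229)
E - M = 774 - 1*229 = 774 - 229 = 545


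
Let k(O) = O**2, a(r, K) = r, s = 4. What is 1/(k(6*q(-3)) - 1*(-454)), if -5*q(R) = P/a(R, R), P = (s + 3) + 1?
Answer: 25/11606 ≈ 0.0021541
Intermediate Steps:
P = 8 (P = (4 + 3) + 1 = 7 + 1 = 8)
q(R) = -8/(5*R)
1/(k(6*q(-3)) - 1*(-454)) = 1/((6*(-8/5/(-3)))**2 - 1*(-454)) = 1/((6*(-8/5*(-1/3)))**2 + 454) = 1/((6*(8/15))**2 + 454) = 1/((16/5)**2 + 454) = 1/(256/25 + 454) = 1/(11606/25) = 25/11606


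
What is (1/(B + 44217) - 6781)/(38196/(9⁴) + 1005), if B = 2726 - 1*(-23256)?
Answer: -347018155722/51728870911 ≈ -6.7084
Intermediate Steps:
B = 25982 (B = 2726 + 23256 = 25982)
(1/(B + 44217) - 6781)/(38196/(9⁴) + 1005) = (1/(25982 + 44217) - 6781)/(38196/(9⁴) + 1005) = (1/70199 - 6781)/(38196/6561 + 1005) = (1/70199 - 6781)/(38196*(1/6561) + 1005) = -476019418/(70199*(4244/729 + 1005)) = -476019418/(70199*736889/729) = -476019418/70199*729/736889 = -347018155722/51728870911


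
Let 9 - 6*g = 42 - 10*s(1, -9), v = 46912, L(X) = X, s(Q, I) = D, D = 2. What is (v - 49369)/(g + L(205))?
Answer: -14742/1217 ≈ -12.113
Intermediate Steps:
s(Q, I) = 2
g = -13/6 (g = 3/2 - (42 - 10*2)/6 = 3/2 - (42 - 20)/6 = 3/2 - ⅙*22 = 3/2 - 11/3 = -13/6 ≈ -2.1667)
(v - 49369)/(g + L(205)) = (46912 - 49369)/(-13/6 + 205) = -2457/1217/6 = -2457*6/1217 = -14742/1217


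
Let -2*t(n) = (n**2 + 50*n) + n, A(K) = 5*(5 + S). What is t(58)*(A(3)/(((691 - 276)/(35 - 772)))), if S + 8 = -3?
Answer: -13977942/83 ≈ -1.6841e+5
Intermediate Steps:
S = -11 (S = -8 - 3 = -11)
A(K) = -30 (A(K) = 5*(5 - 11) = 5*(-6) = -30)
t(n) = -51*n/2 - n**2/2 (t(n) = -((n**2 + 50*n) + n)/2 = -(n**2 + 51*n)/2 = -51*n/2 - n**2/2)
t(58)*(A(3)/(((691 - 276)/(35 - 772)))) = (-1/2*58*(51 + 58))*(-30*(35 - 772)/(691 - 276)) = (-1/2*58*109)*(-30/(415/(-737))) = -(-94830)/(415*(-1/737)) = -(-94830)/(-415/737) = -(-94830)*(-737)/415 = -3161*4422/83 = -13977942/83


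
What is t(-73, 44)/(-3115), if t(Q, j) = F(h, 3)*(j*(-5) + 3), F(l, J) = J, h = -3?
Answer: 93/445 ≈ 0.20899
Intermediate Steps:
t(Q, j) = 9 - 15*j (t(Q, j) = 3*(j*(-5) + 3) = 3*(-5*j + 3) = 3*(3 - 5*j) = 9 - 15*j)
t(-73, 44)/(-3115) = (9 - 15*44)/(-3115) = (9 - 660)*(-1/3115) = -651*(-1/3115) = 93/445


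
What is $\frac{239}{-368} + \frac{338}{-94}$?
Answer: $- \frac{73425}{17296} \approx -4.2452$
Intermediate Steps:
$\frac{239}{-368} + \frac{338}{-94} = 239 \left(- \frac{1}{368}\right) + 338 \left(- \frac{1}{94}\right) = - \frac{239}{368} - \frac{169}{47} = - \frac{73425}{17296}$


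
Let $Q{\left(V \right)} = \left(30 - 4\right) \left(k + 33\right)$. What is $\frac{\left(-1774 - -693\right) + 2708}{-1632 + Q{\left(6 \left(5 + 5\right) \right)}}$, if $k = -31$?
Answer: $- \frac{1627}{1580} \approx -1.0297$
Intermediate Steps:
$Q{\left(V \right)} = 52$ ($Q{\left(V \right)} = \left(30 - 4\right) \left(-31 + 33\right) = 26 \cdot 2 = 52$)
$\frac{\left(-1774 - -693\right) + 2708}{-1632 + Q{\left(6 \left(5 + 5\right) \right)}} = \frac{\left(-1774 - -693\right) + 2708}{-1632 + 52} = \frac{\left(-1774 + 693\right) + 2708}{-1580} = \left(-1081 + 2708\right) \left(- \frac{1}{1580}\right) = 1627 \left(- \frac{1}{1580}\right) = - \frac{1627}{1580}$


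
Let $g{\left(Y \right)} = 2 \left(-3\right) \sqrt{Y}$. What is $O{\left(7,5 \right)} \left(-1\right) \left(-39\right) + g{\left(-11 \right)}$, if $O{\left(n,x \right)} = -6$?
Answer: $-234 - 6 i \sqrt{11} \approx -234.0 - 19.9 i$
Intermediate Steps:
$g{\left(Y \right)} = - 6 \sqrt{Y}$
$O{\left(7,5 \right)} \left(-1\right) \left(-39\right) + g{\left(-11 \right)} = \left(-6\right) \left(-1\right) \left(-39\right) - 6 \sqrt{-11} = 6 \left(-39\right) - 6 i \sqrt{11} = -234 - 6 i \sqrt{11}$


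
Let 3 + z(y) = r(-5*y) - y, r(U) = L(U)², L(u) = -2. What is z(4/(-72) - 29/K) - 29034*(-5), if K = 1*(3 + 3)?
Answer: 1306583/9 ≈ 1.4518e+5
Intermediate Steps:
K = 6 (K = 1*6 = 6)
r(U) = 4 (r(U) = (-2)² = 4)
z(y) = 1 - y (z(y) = -3 + (4 - y) = 1 - y)
z(4/(-72) - 29/K) - 29034*(-5) = (1 - (4/(-72) - 29/6)) - 29034*(-5) = (1 - (4*(-1/72) - 29*⅙)) + 145170 = (1 - (-1/18 - 29/6)) + 145170 = (1 - 1*(-44/9)) + 145170 = (1 + 44/9) + 145170 = 53/9 + 145170 = 1306583/9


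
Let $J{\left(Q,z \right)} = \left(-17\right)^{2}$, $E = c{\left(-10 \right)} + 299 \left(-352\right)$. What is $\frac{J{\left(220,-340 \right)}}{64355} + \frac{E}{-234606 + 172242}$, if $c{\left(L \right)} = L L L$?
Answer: $\frac{571301103}{334452935} \approx 1.7082$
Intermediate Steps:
$c{\left(L \right)} = L^{3}$ ($c{\left(L \right)} = L^{2} L = L^{3}$)
$E = -106248$ ($E = \left(-10\right)^{3} + 299 \left(-352\right) = -1000 - 105248 = -106248$)
$J{\left(Q,z \right)} = 289$
$\frac{J{\left(220,-340 \right)}}{64355} + \frac{E}{-234606 + 172242} = \frac{289}{64355} - \frac{106248}{-234606 + 172242} = 289 \cdot \frac{1}{64355} - \frac{106248}{-62364} = \frac{289}{64355} - - \frac{8854}{5197} = \frac{289}{64355} + \frac{8854}{5197} = \frac{571301103}{334452935}$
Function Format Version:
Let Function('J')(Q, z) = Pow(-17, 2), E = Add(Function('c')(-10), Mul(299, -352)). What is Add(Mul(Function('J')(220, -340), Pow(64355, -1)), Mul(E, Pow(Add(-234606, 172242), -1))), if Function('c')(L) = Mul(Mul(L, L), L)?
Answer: Rational(571301103, 334452935) ≈ 1.7082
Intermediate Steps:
Function('c')(L) = Pow(L, 3) (Function('c')(L) = Mul(Pow(L, 2), L) = Pow(L, 3))
E = -106248 (E = Add(Pow(-10, 3), Mul(299, -352)) = Add(-1000, -105248) = -106248)
Function('J')(Q, z) = 289
Add(Mul(Function('J')(220, -340), Pow(64355, -1)), Mul(E, Pow(Add(-234606, 172242), -1))) = Add(Mul(289, Pow(64355, -1)), Mul(-106248, Pow(Add(-234606, 172242), -1))) = Add(Mul(289, Rational(1, 64355)), Mul(-106248, Pow(-62364, -1))) = Add(Rational(289, 64355), Mul(-106248, Rational(-1, 62364))) = Add(Rational(289, 64355), Rational(8854, 5197)) = Rational(571301103, 334452935)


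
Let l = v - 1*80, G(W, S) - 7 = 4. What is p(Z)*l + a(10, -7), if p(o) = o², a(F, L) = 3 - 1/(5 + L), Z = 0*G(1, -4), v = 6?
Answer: 7/2 ≈ 3.5000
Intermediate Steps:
G(W, S) = 11 (G(W, S) = 7 + 4 = 11)
l = -74 (l = 6 - 1*80 = 6 - 80 = -74)
Z = 0 (Z = 0*11 = 0)
p(Z)*l + a(10, -7) = 0²*(-74) + (14 + 3*(-7))/(5 - 7) = 0*(-74) + (14 - 21)/(-2) = 0 - ½*(-7) = 0 + 7/2 = 7/2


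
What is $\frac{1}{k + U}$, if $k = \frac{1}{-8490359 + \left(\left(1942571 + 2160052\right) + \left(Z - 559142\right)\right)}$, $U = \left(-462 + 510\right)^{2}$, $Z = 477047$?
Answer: $\frac{4469831}{10298490623} \approx 0.00043403$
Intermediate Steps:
$U = 2304$ ($U = 48^{2} = 2304$)
$k = - \frac{1}{4469831}$ ($k = \frac{1}{-8490359 + \left(\left(1942571 + 2160052\right) + \left(477047 - 559142\right)\right)} = \frac{1}{-8490359 + \left(4102623 - 82095\right)} = \frac{1}{-8490359 + 4020528} = \frac{1}{-4469831} = - \frac{1}{4469831} \approx -2.2372 \cdot 10^{-7}$)
$\frac{1}{k + U} = \frac{1}{- \frac{1}{4469831} + 2304} = \frac{1}{\frac{10298490623}{4469831}} = \frac{4469831}{10298490623}$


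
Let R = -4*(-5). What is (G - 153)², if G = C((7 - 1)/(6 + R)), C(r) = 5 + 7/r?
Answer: 124609/9 ≈ 13845.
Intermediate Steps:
R = 20
G = 106/3 (G = 5 + 7/(((7 - 1)/(6 + 20))) = 5 + 7/((6/26)) = 5 + 7/((6*(1/26))) = 5 + 7/(3/13) = 5 + 7*(13/3) = 5 + 91/3 = 106/3 ≈ 35.333)
(G - 153)² = (106/3 - 153)² = (-353/3)² = 124609/9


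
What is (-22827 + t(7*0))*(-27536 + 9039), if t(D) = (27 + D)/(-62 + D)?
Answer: 26178822597/62 ≈ 4.2224e+8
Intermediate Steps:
t(D) = (27 + D)/(-62 + D)
(-22827 + t(7*0))*(-27536 + 9039) = (-22827 + (27 + 7*0)/(-62 + 7*0))*(-27536 + 9039) = (-22827 + (27 + 0)/(-62 + 0))*(-18497) = (-22827 + 27/(-62))*(-18497) = (-22827 - 1/62*27)*(-18497) = (-22827 - 27/62)*(-18497) = -1415301/62*(-18497) = 26178822597/62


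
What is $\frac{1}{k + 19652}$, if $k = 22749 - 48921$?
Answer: $- \frac{1}{6520} \approx -0.00015337$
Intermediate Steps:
$k = -26172$
$\frac{1}{k + 19652} = \frac{1}{-26172 + 19652} = \frac{1}{-6520} = - \frac{1}{6520}$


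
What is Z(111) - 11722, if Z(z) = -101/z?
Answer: -1301243/111 ≈ -11723.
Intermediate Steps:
Z(111) - 11722 = -101/111 - 11722 = -1301243/111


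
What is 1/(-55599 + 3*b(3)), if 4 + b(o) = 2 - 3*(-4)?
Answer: -1/55569 ≈ -1.7996e-5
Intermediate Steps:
b(o) = 10 (b(o) = -4 + (2 - 3*(-4)) = -4 + (2 + 12) = -4 + 14 = 10)
1/(-55599 + 3*b(3)) = 1/(-55599 + 3*10) = 1/(-55599 + 30) = 1/(-55569) = -1/55569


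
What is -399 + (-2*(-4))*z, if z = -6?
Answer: -447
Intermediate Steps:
-399 + (-2*(-4))*z = -399 - 2*(-4)*(-6) = -399 + 8*(-6) = -399 - 48 = -447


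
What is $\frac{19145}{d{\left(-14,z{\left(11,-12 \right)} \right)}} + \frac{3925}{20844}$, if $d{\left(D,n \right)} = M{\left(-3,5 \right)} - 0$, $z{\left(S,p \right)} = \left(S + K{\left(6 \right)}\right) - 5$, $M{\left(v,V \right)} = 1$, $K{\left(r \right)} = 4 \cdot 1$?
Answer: $\frac{399062305}{20844} \approx 19145.0$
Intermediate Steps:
$K{\left(r \right)} = 4$
$z{\left(S,p \right)} = -1 + S$ ($z{\left(S,p \right)} = \left(S + 4\right) - 5 = \left(4 + S\right) - 5 = -1 + S$)
$d{\left(D,n \right)} = 1$ ($d{\left(D,n \right)} = 1 - 0 = 1 + 0 = 1$)
$\frac{19145}{d{\left(-14,z{\left(11,-12 \right)} \right)}} + \frac{3925}{20844} = \frac{19145}{1} + \frac{3925}{20844} = 19145 \cdot 1 + 3925 \cdot \frac{1}{20844} = 19145 + \frac{3925}{20844} = \frac{399062305}{20844}$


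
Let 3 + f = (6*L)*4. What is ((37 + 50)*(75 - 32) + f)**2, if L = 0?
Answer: 13972644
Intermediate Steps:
f = -3 (f = -3 + (6*0)*4 = -3 + 0*4 = -3 + 0 = -3)
((37 + 50)*(75 - 32) + f)**2 = ((37 + 50)*(75 - 32) - 3)**2 = (87*43 - 3)**2 = (3741 - 3)**2 = 3738**2 = 13972644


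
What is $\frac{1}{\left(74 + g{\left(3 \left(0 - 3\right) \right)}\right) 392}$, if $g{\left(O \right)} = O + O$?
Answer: $\frac{1}{21952} \approx 4.5554 \cdot 10^{-5}$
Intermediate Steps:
$g{\left(O \right)} = 2 O$
$\frac{1}{\left(74 + g{\left(3 \left(0 - 3\right) \right)}\right) 392} = \frac{1}{\left(74 + 2 \cdot 3 \left(0 - 3\right)\right) 392} = \frac{1}{\left(74 + 2 \cdot 3 \left(-3\right)\right) 392} = \frac{1}{\left(74 + 2 \left(-9\right)\right) 392} = \frac{1}{\left(74 - 18\right) 392} = \frac{1}{56 \cdot 392} = \frac{1}{21952}$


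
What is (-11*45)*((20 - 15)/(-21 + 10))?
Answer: 225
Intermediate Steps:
(-11*45)*((20 - 15)/(-21 + 10)) = -2475/(-11) = -2475*(-1)/11 = -495*(-5/11) = 225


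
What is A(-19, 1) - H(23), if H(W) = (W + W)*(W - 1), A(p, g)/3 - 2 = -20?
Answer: -1066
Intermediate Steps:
A(p, g) = -54 (A(p, g) = 6 + 3*(-20) = 6 - 60 = -54)
H(W) = 2*W*(-1 + W) (H(W) = (2*W)*(-1 + W) = 2*W*(-1 + W))
A(-19, 1) - H(23) = -54 - 2*23*(-1 + 23) = -54 - 2*23*22 = -54 - 1*1012 = -54 - 1012 = -1066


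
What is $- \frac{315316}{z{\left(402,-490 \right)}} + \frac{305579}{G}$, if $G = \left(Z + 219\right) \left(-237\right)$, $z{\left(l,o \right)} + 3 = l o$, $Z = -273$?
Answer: $\frac{7136586925}{280109826} \approx 25.478$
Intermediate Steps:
$z{\left(l,o \right)} = -3 + l o$
$G = 12798$ ($G = \left(-273 + 219\right) \left(-237\right) = \left(-54\right) \left(-237\right) = 12798$)
$- \frac{315316}{z{\left(402,-490 \right)}} + \frac{305579}{G} = - \frac{315316}{-3 + 402 \left(-490\right)} + \frac{305579}{12798} = - \frac{315316}{-3 - 196980} + 305579 \cdot \frac{1}{12798} = - \frac{315316}{-196983} + \frac{305579}{12798} = \left(-315316\right) \left(- \frac{1}{196983}\right) + \frac{305579}{12798} = \frac{315316}{196983} + \frac{305579}{12798} = \frac{7136586925}{280109826}$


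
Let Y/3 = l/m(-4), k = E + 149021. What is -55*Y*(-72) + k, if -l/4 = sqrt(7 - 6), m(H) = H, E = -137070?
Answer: 23831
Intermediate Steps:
l = -4 (l = -4*sqrt(7 - 6) = -4*sqrt(1) = -4*1 = -4)
k = 11951 (k = -137070 + 149021 = 11951)
Y = 3 (Y = 3*(-4/(-4)) = 3*(-4*(-1/4)) = 3*1 = 3)
-55*Y*(-72) + k = -55*3*(-72) + 11951 = -165*(-72) + 11951 = 11880 + 11951 = 23831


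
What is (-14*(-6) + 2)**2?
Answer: 7396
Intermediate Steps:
(-14*(-6) + 2)**2 = (84 + 2)**2 = 86**2 = 7396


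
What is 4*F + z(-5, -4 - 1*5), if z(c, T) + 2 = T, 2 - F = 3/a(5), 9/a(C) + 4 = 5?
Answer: -13/3 ≈ -4.3333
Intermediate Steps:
a(C) = 9 (a(C) = 9/(-4 + 5) = 9/1 = 9*1 = 9)
F = 5/3 (F = 2 - 3/9 = 2 - 1*⅓ = 2 - ⅓ = 5/3 ≈ 1.6667)
z(c, T) = -2 + T
4*F + z(-5, -4 - 1*5) = 4*(5/3) + (-2 + (-4 - 1*5)) = 20/3 + (-2 + (-4 - 5)) = 20/3 + (-2 - 9) = 20/3 - 11 = -13/3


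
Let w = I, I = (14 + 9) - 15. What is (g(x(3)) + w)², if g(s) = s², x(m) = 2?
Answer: 144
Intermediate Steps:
I = 8 (I = 23 - 15 = 8)
w = 8
(g(x(3)) + w)² = (2² + 8)² = (4 + 8)² = 12² = 144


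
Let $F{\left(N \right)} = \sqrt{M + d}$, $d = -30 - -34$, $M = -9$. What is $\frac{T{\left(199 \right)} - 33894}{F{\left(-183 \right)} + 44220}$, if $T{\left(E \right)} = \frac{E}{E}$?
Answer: $- \frac{299749692}{391081681} + \frac{33893 i \sqrt{5}}{1955408405} \approx -0.76646 + 3.8758 \cdot 10^{-5} i$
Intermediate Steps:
$d = 4$ ($d = -30 + 34 = 4$)
$T{\left(E \right)} = 1$
$F{\left(N \right)} = i \sqrt{5}$ ($F{\left(N \right)} = \sqrt{-9 + 4} = \sqrt{-5} = i \sqrt{5}$)
$\frac{T{\left(199 \right)} - 33894}{F{\left(-183 \right)} + 44220} = \frac{1 - 33894}{i \sqrt{5} + 44220} = - \frac{33893}{44220 + i \sqrt{5}}$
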